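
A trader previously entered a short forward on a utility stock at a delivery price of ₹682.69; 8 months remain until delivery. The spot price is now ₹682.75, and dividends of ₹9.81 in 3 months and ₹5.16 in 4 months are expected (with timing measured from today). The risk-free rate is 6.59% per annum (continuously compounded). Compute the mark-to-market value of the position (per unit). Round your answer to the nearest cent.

PV(remaining dividends) I = 9.81·e^(−0.0659·3/12) + 5.16·e^(−0.0659·4/12) = 14.6976
Current forward F = (S − I)·e^(rT) = (682.75 − 14.6976)·e^(0.0659·8/12) = 668.0524 × 1.044913 = 698.0566
Value (long) = (F − K)·e^(−rT) = (698.0566 − 682.69) × 0.957018 = 14.7061
Short position value = −(long value) = -₹14.71

-₹14.71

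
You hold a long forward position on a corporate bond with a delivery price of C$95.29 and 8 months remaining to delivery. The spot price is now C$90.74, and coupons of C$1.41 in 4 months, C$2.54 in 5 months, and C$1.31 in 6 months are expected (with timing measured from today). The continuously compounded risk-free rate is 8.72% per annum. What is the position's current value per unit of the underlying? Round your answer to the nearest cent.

-C$4.24

PV(remaining coupons) I = 1.41·e^(−0.0872·4/12) + 2.54·e^(−0.0872·5/12) + 1.31·e^(−0.0872·6/12) = 5.0731
Current forward F = (S − I)·e^(rT) = (90.74 − 5.0731)·e^(0.0872·8/12) = 85.6669 × 1.059856 = 90.7946
Value (long) = (F − K)·e^(−rT) = (90.7946 − 95.29) × 0.943524 = -4.2415
Value = -C$4.24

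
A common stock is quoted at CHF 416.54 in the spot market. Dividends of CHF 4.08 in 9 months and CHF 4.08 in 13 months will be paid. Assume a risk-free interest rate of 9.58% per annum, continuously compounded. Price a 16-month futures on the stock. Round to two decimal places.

PV(dividends) I = 4.08·e^(−0.0958·9/12) + 4.08·e^(−0.0958·13/12)
I = 3.7971 + 3.6778 = 7.4749
F = (S − I)·e^(rT) = (416.54 − 7.4749) · e^(0.0958·16/12)
= 409.0651 · e^0.127733 = 409.0651 × 1.136250 = CHF 464.80

CHF 464.80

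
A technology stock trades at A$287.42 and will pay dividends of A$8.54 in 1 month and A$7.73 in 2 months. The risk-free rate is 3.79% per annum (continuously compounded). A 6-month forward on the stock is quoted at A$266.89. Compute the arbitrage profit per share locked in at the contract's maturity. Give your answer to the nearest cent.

PV(dividends) I = 8.54·e^(−0.0379·1/12) + 7.73·e^(−0.0379·2/12) = 16.1944
Fair forward F* = (S − I)·e^(rT) = (287.42 − 16.1944)·e^0.018950 = 271.2256 × 1.019131 = 276.4144
Market A$266.89 < fair 276.4144: forward underpriced → reverse cash-and-carry (short the stock, invest proceeds at r, pay the dividends, go long the forward).
Profit at T = |F_mkt − F*| = |266.89 − 276.4144| = A$9.52 per share

A$9.52 per share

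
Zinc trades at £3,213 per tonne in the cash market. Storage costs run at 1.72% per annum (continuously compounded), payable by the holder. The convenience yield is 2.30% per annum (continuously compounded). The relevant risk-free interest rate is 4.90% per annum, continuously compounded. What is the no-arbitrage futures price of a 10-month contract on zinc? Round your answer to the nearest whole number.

£3,331 per tonne

Net carry = r + u − y = 0.0490 + 0.0172 − 0.0230 = 0.0432
F = S·e^((r+u−y)T) = 3213 · e^(0.0432 × 10/12) = 3213 · e^0.036000
= 3213 × 1.036656 = £3,331 per tonne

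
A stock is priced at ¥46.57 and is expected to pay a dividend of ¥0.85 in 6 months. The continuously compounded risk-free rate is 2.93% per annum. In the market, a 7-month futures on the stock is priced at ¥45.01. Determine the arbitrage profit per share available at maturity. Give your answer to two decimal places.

PV(dividends) I = 0.85·e^(−0.0293·6/12) = 0.8376
Fair futures F* = (S − I)·e^(rT) = (46.57 − 0.8376)·e^0.017092 = 45.7324 × 1.017239 = 46.5208
Market ¥45.01 < fair 46.5208: forward underpriced → reverse cash-and-carry (short the stock, invest proceeds at r, pay the dividends, go long the forward).
Profit at T = |F_mkt − F*| = |45.01 − 46.5208| = ¥1.51 per share

¥1.51 per share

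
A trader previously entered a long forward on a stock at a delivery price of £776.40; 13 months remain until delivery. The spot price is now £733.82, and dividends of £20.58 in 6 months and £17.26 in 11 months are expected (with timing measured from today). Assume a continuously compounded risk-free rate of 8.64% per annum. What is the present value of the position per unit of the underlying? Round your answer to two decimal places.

-£8.86

PV(remaining dividends) I = 20.58·e^(−0.0864·6/12) + 17.26·e^(−0.0864·11/12) = 35.6556
Current forward F = (S − I)·e^(rT) = (733.82 − 35.6556)·e^(0.0864·13/12) = 698.1644 × 1.098120 = 766.6683
Value (long) = (F − K)·e^(−rT) = (766.6683 − 776.40) × 0.910647 = -8.8621
Value = -£8.86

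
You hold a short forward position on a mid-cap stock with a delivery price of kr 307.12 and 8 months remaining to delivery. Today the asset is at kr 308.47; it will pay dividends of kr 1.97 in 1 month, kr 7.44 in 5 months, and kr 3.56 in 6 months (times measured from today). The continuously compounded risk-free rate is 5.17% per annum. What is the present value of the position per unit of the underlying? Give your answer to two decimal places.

PV(remaining dividends) I = 1.97·e^(−0.0517·1/12) + 7.44·e^(−0.0517·5/12) + 3.56·e^(−0.0517·6/12) = 12.7121
Current forward F = (S − I)·e^(rT) = (308.47 − 12.7121)·e^(0.0517·8/12) = 295.7579 × 1.035068 = 306.1295
Value (long) = (F − K)·e^(−rT) = (306.1295 − 307.12) × 0.966121 = -0.9569
Short position value = −(long value) = kr 0.96

kr 0.96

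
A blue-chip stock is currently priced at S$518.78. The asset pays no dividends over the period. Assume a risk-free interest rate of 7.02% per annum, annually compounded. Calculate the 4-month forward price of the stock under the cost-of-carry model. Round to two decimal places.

S$530.65

F = S · (1+r)^T
= 518.78 × 1.022873
F = S$530.65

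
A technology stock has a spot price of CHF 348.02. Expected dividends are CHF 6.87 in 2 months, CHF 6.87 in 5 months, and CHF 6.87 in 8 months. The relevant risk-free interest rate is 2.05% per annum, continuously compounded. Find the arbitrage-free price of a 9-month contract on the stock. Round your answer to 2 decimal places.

CHF 332.66

PV(dividends) I = 6.87·e^(−0.0205·2/12) + 6.87·e^(−0.0205·5/12) + 6.87·e^(−0.0205·8/12)
I = 6.8466 + 6.8116 + 6.7767 = 20.4349
F = (S − I)·e^(rT) = (348.02 − 20.4349) · e^(0.0205·9/12)
= 327.5851 · e^0.015375 = 327.5851 × 1.015494 = CHF 332.66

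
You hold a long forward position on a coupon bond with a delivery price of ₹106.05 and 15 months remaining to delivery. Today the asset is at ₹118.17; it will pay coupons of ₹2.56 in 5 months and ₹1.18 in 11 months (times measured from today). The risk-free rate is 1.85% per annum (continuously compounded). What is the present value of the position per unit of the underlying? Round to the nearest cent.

PV(remaining coupons) I = 2.56·e^(−0.0185·5/12) + 1.18·e^(−0.0185·11/12) = 3.7005
Current forward F = (S − I)·e^(rT) = (118.17 − 3.7005)·e^(0.0185·15/12) = 114.4695 × 1.023394 = 117.1474
Value (long) = (F − K)·e^(−rT) = (117.1474 − 106.05) × 0.977140 = 10.8437
Value = ₹10.84

₹10.84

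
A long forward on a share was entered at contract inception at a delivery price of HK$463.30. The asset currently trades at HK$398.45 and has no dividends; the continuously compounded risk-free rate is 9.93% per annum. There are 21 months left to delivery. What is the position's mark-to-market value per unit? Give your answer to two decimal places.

Current fair forward for the remaining 21 months: F = S·e^(r·T), r = 0.0993
F = 398.45 · e^(0.0993 × 21/12) = 398.45 × 1.189788 = 474.0710
Value of long forward = (F − K)·e^(−rT) = (474.0710 − 463.30) · e^(−0.0993·21/12)
= 10.7710 × 0.840486 = 9.05

HK$9.05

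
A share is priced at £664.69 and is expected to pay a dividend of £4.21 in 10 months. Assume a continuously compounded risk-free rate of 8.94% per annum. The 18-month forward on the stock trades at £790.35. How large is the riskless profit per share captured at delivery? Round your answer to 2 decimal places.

PV(dividends) I = 4.21·e^(−0.0894·10/12) = 3.9078
Fair forward F* = (S − I)·e^(rT) = (664.69 − 3.9078)·e^0.134100 = 660.7822 × 1.143507 = 755.6091
Market £790.35 > fair 755.6091: forward overpriced → cash-and-carry (borrow at r, buy the stock and collect the dividends, short the forward).
Profit at T = |F_mkt − F*| = |790.35 − 755.6091| = £34.74 per share

£34.74 per share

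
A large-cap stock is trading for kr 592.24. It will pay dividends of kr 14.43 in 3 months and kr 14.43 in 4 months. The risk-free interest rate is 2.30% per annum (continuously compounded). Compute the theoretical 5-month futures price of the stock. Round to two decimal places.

kr 569.00

PV(dividends) I = 14.43·e^(−0.0230·3/12) + 14.43·e^(−0.0230·4/12)
I = 14.3473 + 14.3198 = 28.6671
F = (S − I)·e^(rT) = (592.24 − 28.6671) · e^(0.0230·5/12)
= 563.5729 · e^0.009583 = 563.5729 × 1.009629 = kr 569.00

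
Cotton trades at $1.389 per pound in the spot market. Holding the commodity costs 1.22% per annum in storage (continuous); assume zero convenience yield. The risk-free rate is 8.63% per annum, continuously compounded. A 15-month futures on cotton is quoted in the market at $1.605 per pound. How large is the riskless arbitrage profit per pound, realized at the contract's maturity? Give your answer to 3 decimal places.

Fair futures: F* = S·e^(carry·T), with carry = (r + u) = 0.0863 + 0.0122 = 0.0985
F* = 1.389 · e^(0.0985 × 15/12) = 1.389 · e^0.123125 = 1.389 × 1.131026 = $1.5710
Market $1.605 > fair $1.5710: forward overpriced → cash-and-carry (buy spot, short the forward).
At maturity, profit = |F_mkt − F*| = |1.605 − 1.5710| = $0.034 per pound

$0.034 per pound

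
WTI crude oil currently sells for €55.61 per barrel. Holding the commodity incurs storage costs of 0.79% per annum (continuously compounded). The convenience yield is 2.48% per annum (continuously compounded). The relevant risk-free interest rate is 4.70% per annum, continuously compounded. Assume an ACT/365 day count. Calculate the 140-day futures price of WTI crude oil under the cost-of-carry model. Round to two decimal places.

Net carry = r + u − y = 0.0470 + 0.0079 − 0.0248 = 0.0301
F = S·e^((r+u−y)T) = 55.61 · e^(0.0301 × 140/365) = 55.61 · e^0.011545
= 55.61 × 1.011612 = €56.26 per barrel

€56.26 per barrel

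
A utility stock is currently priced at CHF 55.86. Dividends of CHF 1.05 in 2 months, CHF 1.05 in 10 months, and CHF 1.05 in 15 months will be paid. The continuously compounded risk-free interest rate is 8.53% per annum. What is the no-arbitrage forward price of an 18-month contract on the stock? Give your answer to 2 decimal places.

PV(dividends) I = 1.05·e^(−0.0853·2/12) + 1.05·e^(−0.0853·10/12) + 1.05·e^(−0.0853·15/12)
I = 1.0352 + 0.9780 + 0.9438 = 2.9570
F = (S − I)·e^(rT) = (55.86 − 2.9570) · e^(0.0853·18/12)
= 52.9030 · e^0.127950 = 52.9030 × 1.136496 = CHF 60.12

CHF 60.12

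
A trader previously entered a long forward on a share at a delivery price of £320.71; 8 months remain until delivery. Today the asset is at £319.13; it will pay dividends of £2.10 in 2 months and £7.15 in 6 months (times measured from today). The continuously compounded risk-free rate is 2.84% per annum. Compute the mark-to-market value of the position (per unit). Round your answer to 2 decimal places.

PV(remaining dividends) I = 2.10·e^(−0.0284·2/12) + 7.15·e^(−0.0284·6/12) = 9.1393
Current forward F = (S − I)·e^(rT) = (319.13 − 9.1393)·e^(0.0284·8/12) = 309.9907 × 1.019114 = 315.9159
Value (long) = (F − K)·e^(−rT) = (315.9159 − 320.71) × 0.981245 = -4.7042
Value = -£4.70

-£4.70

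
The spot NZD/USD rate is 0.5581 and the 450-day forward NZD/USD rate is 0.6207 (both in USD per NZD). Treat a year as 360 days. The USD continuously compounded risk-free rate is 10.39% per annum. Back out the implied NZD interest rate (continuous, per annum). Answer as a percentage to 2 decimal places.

1.89%

F = S·e^((r_USD − r_NZD)T) ⇒ r_NZD = r_USD − ln(F/S)/T
ln(0.6207/0.5581) = 0.106310; /(450/360) = 0.085048
r_NZD = 0.1039 − 0.085048 = 0.018852
r_NZD = 1.89%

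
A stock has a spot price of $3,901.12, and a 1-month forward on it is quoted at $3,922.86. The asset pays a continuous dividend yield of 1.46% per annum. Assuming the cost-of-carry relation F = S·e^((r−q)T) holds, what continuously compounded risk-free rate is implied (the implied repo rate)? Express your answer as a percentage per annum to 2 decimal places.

8.13%

From F = S·e^((r−q)T): (r − q) = ln(F/S)/T
ln(3922.86/3901.12) = ln(1.005573) = 0.005558
(r − q) = 0.005558 / (1/12) = 0.066696
r = ln(F/S)/T + q = 0.066696 + 0.0146 = 0.081296
r = 8.13%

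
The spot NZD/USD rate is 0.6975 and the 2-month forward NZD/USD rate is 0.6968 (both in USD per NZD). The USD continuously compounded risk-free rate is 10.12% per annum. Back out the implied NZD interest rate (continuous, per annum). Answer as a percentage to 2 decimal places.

F = S·e^((r_USD − r_NZD)T) ⇒ r_NZD = r_USD − ln(F/S)/T
ln(0.6968/0.6975) = -0.001004; /(2/12) = -0.006024
r_NZD = 0.1012 + 0.006024 = 0.107224
r_NZD = 10.72%

10.72%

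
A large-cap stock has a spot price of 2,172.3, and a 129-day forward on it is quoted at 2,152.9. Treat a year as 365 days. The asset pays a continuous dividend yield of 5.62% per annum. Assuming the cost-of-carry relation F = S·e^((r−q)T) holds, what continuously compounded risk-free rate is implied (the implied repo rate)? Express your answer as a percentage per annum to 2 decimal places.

3.08%

From F = S·e^((r−q)T): (r − q) = ln(F/S)/T
ln(2152.9/2172.3) = ln(0.991069) = -0.008971
(r − q) = -0.008971 / (129/365) = -0.025383
r = ln(F/S)/T + q = -0.025383 + 0.0562 = 0.030817
r = 3.08%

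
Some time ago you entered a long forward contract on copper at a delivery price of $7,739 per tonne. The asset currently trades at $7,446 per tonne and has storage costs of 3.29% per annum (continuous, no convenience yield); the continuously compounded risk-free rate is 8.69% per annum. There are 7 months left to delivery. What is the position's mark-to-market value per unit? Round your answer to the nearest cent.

$233.81 per tonne

Current fair forward for the remaining 7 months: F = S·e^((r + u)·T), (r + u) = 0.0869 + 0.0329 = 0.1198
F = 7446 · e^(0.1198 × 7/12) = 7446 × 1.07238306 = 7984.9643
Value of long forward = (F − K)·e^(−rT) = (7984.9643 − 7739) · e^(−0.0869·7/12)
= 245.9643 × 0.95057172 = 233.81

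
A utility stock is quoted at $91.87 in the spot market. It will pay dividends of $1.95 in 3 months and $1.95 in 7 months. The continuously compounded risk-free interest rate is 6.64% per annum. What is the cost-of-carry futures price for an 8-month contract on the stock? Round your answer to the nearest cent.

$92.06

PV(dividends) I = 1.95·e^(−0.0664·3/12) + 1.95·e^(−0.0664·7/12)
I = 1.9179 + 1.8759 = 3.7938
F = (S − I)·e^(rT) = (91.87 − 3.7938) · e^(0.0664·8/12)
= 88.0762 · e^0.044267 = 88.0762 × 1.045261 = $92.06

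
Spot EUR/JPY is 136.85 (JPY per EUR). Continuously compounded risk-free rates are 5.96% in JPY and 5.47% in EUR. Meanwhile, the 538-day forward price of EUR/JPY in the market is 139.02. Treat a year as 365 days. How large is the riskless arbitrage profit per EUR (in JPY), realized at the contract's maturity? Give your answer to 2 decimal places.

Fair forward: F* = S·e^(carry·T), with carry = (r_JPY − r_EUR) = 0.0596 − 0.0547 = 0.0049
F* = 136.85 · e^(0.0049 × 538/365) = 136.85 · e^0.007222 = 136.85 × 1.007248 = 137.8419
Market 139.02 > fair 137.8419: forward overpriced → cash-and-carry (buy spot, short the forward).
At maturity, profit = |F_mkt − F*| = |139.02 − 137.8419| = 1.18 per EUR (in JPY)

1.18 per EUR (in JPY)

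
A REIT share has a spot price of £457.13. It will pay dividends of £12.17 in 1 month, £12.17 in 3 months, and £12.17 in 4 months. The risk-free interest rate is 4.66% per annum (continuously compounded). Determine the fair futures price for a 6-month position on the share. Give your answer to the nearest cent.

£430.92

PV(dividends) I = 12.17·e^(−0.0466·1/12) + 12.17·e^(−0.0466·3/12) + 12.17·e^(−0.0466·4/12)
I = 12.1228 + 12.0290 + 11.9824 = 36.1342
F = (S − I)·e^(rT) = (457.13 − 36.1342) · e^(0.0466·6/12)
= 420.9958 · e^0.023300 = 420.9958 × 1.023574 = £430.92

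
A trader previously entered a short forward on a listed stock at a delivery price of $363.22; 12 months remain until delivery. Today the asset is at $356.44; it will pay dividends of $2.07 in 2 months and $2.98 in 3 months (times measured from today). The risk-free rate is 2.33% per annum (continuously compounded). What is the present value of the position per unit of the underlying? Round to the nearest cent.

PV(remaining dividends) I = 2.07·e^(−0.0233·2/12) + 2.98·e^(−0.0233·3/12) = 5.0247
Current forward F = (S − I)·e^(rT) = (356.44 − 5.0247)·e^(0.0233·12/12) = 351.4153 × 1.023574 = 359.6996
Value (long) = (F − K)·e^(−rT) = (359.6996 − 363.22) × 0.976969 = -3.4393
Short position value = −(long value) = $3.44

$3.44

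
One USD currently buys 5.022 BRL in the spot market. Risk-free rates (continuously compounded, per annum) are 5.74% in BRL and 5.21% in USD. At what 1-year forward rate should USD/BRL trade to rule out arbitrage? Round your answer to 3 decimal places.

F = S·e^((r_BRL − r_USD)T) = 5.022 · e^((0.0574 − 0.0521) × 1)
= 5.022 · e^0.005300 = 5.022 × 1.005314
F = 5.049 BRL per USD

5.049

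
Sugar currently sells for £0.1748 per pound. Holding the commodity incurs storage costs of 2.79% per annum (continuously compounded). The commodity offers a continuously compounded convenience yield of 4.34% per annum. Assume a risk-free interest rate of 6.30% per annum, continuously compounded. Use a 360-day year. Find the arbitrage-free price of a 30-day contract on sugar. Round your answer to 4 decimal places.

£0.1755 per pound

Net carry = r + u − y = 0.0630 + 0.0279 − 0.0434 = 0.0475
F = S·e^((r+u−y)T) = 0.1748 · e^(0.0475 × 30/360) = 0.1748 · e^0.003958
= 0.1748 × 1.003966 = £0.1755 per pound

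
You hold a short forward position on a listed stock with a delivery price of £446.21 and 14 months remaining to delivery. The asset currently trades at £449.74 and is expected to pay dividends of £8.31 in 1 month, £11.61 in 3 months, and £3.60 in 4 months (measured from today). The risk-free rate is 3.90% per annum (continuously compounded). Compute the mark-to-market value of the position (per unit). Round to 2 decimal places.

-£0.04

PV(remaining dividends) I = 8.31·e^(−0.0390·1/12) + 11.61·e^(−0.0390·3/12) + 3.60·e^(−0.0390·4/12) = 23.3339
Current forward F = (S − I)·e^(rT) = (449.74 − 23.3339)·e^(0.0390·14/12) = 426.4061 × 1.046551 = 446.2557
Value (long) = (F − K)·e^(−rT) = (446.2557 − 446.21) × 0.955520 = 0.0437
Short position value = −(long value) = -£0.04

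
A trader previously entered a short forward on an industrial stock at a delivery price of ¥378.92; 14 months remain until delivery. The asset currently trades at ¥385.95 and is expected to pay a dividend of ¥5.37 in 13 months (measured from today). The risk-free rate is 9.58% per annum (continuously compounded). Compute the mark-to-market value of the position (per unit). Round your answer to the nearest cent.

PV(remaining dividends) I = 5.37·e^(−0.0958·13/12) = 4.8406
Current forward F = (S − I)·e^(rT) = (385.95 − 4.8406)·e^(0.0958·14/12) = 381.1094 × 1.118252 = 426.1763
Value (long) = (F − K)·e^(−rT) = (426.1763 − 378.92) × 0.894253 = 42.2591
Short position value = −(long value) = -¥42.26

-¥42.26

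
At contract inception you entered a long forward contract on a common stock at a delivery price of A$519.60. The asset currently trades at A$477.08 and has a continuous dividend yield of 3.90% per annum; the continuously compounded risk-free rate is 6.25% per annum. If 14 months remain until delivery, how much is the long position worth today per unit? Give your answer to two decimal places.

Current fair forward for the remaining 14 months: F = S·e^((r − q)·T), (r − q) = 0.0625 − 0.0390 = 0.0235
F = 477.08 · e^(0.0235 × 14/12) = 477.08 × 1.027796 = 490.3409
Value of long forward = (F − K)·e^(−rT) = (490.3409 − 519.60) · e^(−0.0625·14/12)
= -29.2591 × 0.929678 = -27.20

-A$27.20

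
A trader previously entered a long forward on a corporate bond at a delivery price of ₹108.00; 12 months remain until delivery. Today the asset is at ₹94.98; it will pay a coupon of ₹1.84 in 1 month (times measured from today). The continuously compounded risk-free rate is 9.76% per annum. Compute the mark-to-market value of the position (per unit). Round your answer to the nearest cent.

-₹4.80

PV(remaining coupons) I = 1.84·e^(−0.0976·1/12) = 1.8251
Current forward F = (S − I)·e^(rT) = (94.98 − 1.8251)·e^(0.0976·12/12) = 93.1549 × 1.102522 = 102.7053
Value (long) = (F − K)·e^(−rT) = (102.7053 − 108.00) × 0.907012 = -4.8024
Value = -₹4.80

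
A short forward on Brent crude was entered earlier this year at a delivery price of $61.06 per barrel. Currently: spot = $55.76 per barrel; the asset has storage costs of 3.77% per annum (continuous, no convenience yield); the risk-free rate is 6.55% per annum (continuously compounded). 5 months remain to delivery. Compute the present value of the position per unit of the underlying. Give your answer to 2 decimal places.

Current fair forward for the remaining 5 months: F = S·e^((r + u)·T), (r + u) = 0.0655 + 0.0377 = 0.1032
F = 55.76 · e^(0.1032 × 5/12) = 55.76 × 1.043938 = 58.2100
Value of long forward = (F − K)·e^(−rT) = (58.2100 − 61.06) · e^(−0.0655·5/12)
= -2.8500 × 0.973077 = -2.77
Short position value = −(long value) = $2.77

$2.77 per barrel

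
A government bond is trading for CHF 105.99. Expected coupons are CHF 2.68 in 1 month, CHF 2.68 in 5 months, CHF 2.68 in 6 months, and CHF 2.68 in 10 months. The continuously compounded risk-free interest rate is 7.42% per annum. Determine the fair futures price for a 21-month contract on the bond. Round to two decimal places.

PV(coupons) I = 2.68·e^(−0.0742·1/12) + 2.68·e^(−0.0742·5/12) + 2.68·e^(−0.0742·6/12) + 2.68·e^(−0.0742·10/12)
I = 2.6635 + 2.5984 + 2.5824 + 2.5193 = 10.3636
F = (S − I)·e^(rT) = (105.99 − 10.3636) · e^(0.0742·21/12)
= 95.6264 · e^0.129850 = 95.6264 × 1.138658 = CHF 108.89

CHF 108.89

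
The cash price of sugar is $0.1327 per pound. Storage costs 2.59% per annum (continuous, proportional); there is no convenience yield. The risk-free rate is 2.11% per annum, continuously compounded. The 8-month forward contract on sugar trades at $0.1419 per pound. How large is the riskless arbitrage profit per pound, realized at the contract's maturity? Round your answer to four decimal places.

Fair forward: F* = S·e^(carry·T), with carry = (r + u) = 0.0211 + 0.0259 = 0.0470
F* = 0.1327 · e^(0.0470 × 8/12) = 0.1327 · e^0.031333 = 0.1327 × 1.031829 = $0.1369
Market $0.1419 > fair $0.1369: forward overpriced → cash-and-carry (buy spot, short the forward).
At maturity, profit = |F_mkt − F*| = |0.1419 − 0.1369| = $0.0050 per pound

$0.0050 per pound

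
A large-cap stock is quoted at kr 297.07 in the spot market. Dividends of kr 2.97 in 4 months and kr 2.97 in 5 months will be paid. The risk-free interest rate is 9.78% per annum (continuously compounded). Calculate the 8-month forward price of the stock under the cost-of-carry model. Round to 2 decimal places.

PV(dividends) I = 2.97·e^(−0.0978·4/12) + 2.97·e^(−0.0978·5/12)
I = 2.8747 + 2.8514 = 5.7261
F = (S − I)·e^(rT) = (297.07 − 5.7261) · e^(0.0978·8/12)
= 291.3439 · e^0.065200 = 291.3439 × 1.067372 = kr 310.97

kr 310.97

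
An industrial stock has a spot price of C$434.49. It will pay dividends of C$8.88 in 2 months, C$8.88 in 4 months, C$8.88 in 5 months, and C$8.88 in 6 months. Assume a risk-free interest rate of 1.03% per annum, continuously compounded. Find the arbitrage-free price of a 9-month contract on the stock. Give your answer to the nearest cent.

C$402.19

PV(dividends) I = 8.88·e^(−0.0103·2/12) + 8.88·e^(−0.0103·4/12) + 8.88·e^(−0.0103·5/12) + 8.88·e^(−0.0103·6/12)
I = 8.8648 + 8.8496 + 8.8420 + 8.8344 = 35.3908
F = (S − I)·e^(rT) = (434.49 − 35.3908) · e^(0.0103·9/12)
= 399.0992 · e^0.007725 = 399.0992 × 1.007755 = C$402.19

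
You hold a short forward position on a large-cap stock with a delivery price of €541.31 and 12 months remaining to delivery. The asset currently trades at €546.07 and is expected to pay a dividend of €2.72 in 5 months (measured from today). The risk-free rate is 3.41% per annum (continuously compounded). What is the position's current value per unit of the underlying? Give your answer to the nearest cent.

PV(remaining dividends) I = 2.72·e^(−0.0341·5/12) = 2.6816
Current forward F = (S − I)·e^(rT) = (546.07 − 2.6816)·e^(0.0341·12/12) = 543.3884 × 1.034688 = 562.2375
Value (long) = (F − K)·e^(−rT) = (562.2375 − 541.31) × 0.966475 = 20.2259
Short position value = −(long value) = -€20.23

-€20.23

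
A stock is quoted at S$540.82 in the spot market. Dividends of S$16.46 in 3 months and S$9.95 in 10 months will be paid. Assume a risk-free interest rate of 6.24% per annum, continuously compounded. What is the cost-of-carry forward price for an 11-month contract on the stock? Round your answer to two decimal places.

PV(dividends) I = 16.46·e^(−0.0624·3/12) + 9.95·e^(−0.0624·10/12)
I = 16.2052 + 9.4458 = 25.6510
F = (S − I)·e^(rT) = (540.82 − 25.6510) · e^(0.0624·11/12)
= 515.1690 · e^0.057200 = 515.1690 × 1.058868 = S$545.50

S$545.50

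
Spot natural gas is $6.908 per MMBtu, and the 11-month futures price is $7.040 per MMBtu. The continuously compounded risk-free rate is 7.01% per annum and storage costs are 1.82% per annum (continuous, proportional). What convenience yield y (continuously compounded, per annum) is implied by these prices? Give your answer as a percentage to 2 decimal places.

F = S·e^((r+u−y)T) ⇒ (r+u−y) = ln(F/S)/T
ln(7.040/6.908) = 0.018928; /T ⇒ 0.020649
y = r + u − ln(F/S)/T = 0.0701 + 0.0182 − 0.020649 = 0.067651
y = 6.77%

6.77%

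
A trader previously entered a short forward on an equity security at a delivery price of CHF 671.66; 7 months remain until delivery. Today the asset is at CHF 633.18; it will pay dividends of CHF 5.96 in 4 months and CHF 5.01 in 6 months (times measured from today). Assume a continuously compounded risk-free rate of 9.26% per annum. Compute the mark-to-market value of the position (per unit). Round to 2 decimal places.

PV(remaining dividends) I = 5.96·e^(−0.0926·4/12) + 5.01·e^(−0.0926·6/12) = 10.5622
Current forward F = (S − I)·e^(rT) = (633.18 − 10.5622)·e^(0.0926·7/12) = 622.6178 × 1.055502 = 657.1743
Value (long) = (F − K)·e^(−rT) = (657.1743 − 671.66) × 0.947416 = -13.7240
Short position value = −(long value) = CHF 13.72

CHF 13.72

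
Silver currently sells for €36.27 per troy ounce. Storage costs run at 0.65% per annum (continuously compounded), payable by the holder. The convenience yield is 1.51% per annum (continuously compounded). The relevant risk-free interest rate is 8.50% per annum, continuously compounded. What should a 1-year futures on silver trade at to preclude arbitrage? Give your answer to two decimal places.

€39.15 per troy ounce

Net carry = r + u − y = 0.0850 + 0.0065 − 0.0151 = 0.0764
F = S·e^((r+u−y)T) = 36.27 · e^(0.0764 × 1) = 36.27 · e^0.076400
= 36.27 × 1.079394 = €39.15 per troy ounce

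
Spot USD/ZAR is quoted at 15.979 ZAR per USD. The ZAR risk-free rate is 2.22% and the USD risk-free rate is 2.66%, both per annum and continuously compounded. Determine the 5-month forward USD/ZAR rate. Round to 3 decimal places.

F = S·e^((r_ZAR − r_USD)T) = 15.979 · e^((0.0222 − 0.0266) × 5/12)
= 15.979 · e^-0.001833 = 15.979 × 0.998169
F = 15.950 ZAR per USD

15.950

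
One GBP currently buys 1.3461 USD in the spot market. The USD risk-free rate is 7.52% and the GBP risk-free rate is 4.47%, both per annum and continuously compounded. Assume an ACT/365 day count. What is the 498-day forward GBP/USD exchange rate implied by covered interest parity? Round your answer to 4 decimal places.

F = S·e^((r_USD − r_GBP)T) = 1.3461 · e^((0.0752 − 0.0447) × 498/365)
= 1.3461 · e^0.041614 = 1.3461 × 1.042492
F = 1.4033 USD per GBP

1.4033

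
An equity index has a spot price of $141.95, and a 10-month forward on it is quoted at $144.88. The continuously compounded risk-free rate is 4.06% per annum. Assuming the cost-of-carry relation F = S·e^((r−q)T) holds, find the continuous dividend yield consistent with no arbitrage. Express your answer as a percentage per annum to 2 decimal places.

From F = S·e^((r−q)T): (r − q) = ln(F/S)/T
ln(144.88/141.95) = ln(1.020641) = 0.020431
(r − q) = 0.020431 / (10/12) = 0.024517
q = r − ln(F/S)/T = 0.0406 − 0.024517 = 0.016083
q = 1.61%

1.61%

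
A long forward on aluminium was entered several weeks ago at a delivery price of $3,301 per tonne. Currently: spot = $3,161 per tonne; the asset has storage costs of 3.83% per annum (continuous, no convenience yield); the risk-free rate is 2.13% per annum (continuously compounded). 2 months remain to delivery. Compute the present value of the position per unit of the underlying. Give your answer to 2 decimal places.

Current fair forward for the remaining 2 months: F = S·e^((r + u)·T), (r + u) = 0.0213 + 0.0383 = 0.0596
F = 3161 · e^(0.0596 × 2/12) = 3161 × 1.00998283 = 3192.5557
Value of long forward = (F − K)·e^(−rT) = (3192.5557 − 3301) · e^(−0.0213·2/12)
= -108.4443 × 0.99645629 = -108.06

-$108.06 per tonne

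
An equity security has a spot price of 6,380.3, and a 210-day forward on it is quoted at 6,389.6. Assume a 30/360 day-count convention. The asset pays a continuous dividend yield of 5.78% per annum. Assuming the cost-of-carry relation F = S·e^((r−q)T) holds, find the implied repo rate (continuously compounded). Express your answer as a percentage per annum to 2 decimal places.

From F = S·e^((r−q)T): (r − q) = ln(F/S)/T
ln(6389.6/6380.3) = ln(1.001458) = 0.001457
(r − q) = 0.001457 / (210/360) = 0.002498
r = ln(F/S)/T + q = 0.002498 + 0.0578 = 0.060298
r = 6.03%

6.03%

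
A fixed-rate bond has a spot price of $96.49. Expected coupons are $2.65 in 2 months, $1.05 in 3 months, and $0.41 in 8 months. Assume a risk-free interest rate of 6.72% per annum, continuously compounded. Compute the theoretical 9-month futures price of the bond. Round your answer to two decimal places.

PV(coupons) I = 2.65·e^(−0.0672·2/12) + 1.05·e^(−0.0672·3/12) + 0.41·e^(−0.0672·8/12)
I = 2.6205 + 1.0325 + 0.3920 = 4.0450
F = (S − I)·e^(rT) = (96.49 − 4.0450) · e^(0.0672·9/12)
= 92.4450 · e^0.050400 = 92.4450 × 1.051692 = $97.22

$97.22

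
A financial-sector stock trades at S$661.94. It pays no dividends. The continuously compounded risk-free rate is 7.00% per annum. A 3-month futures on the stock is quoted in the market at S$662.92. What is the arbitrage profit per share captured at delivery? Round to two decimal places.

Fair futures: F* = S·e^(carry·T), with carry = r = 0.0700
F* = 661.94 · e^(0.0700 × 3/12) = 661.94 · e^0.017500 = 661.94 × 1.017654 = S$673.6259
Market S$662.92 < fair S$673.6259: forward underpriced → reverse cash-and-carry (short spot, go long the forward).
At maturity, profit = |F_mkt − F*| = |662.92 − 673.6259| = S$10.71 per share

S$10.71 per share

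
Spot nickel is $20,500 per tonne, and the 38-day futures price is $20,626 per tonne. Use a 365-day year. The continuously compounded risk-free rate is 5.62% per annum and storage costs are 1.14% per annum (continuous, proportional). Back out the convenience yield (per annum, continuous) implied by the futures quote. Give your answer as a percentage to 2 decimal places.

F = S·e^((r+u−y)T) ⇒ (r+u−y) = ln(F/S)/T
ln(20626/20500) = 0.006128; /T ⇒ 0.058861
y = r + u − ln(F/S)/T = 0.0562 + 0.0114 − 0.058861 = 0.008739
y = 0.87%

0.87%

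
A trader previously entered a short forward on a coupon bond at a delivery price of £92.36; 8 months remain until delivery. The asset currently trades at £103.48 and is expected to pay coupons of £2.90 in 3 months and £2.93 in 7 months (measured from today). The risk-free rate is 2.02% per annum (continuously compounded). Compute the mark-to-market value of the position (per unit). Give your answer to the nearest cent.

PV(remaining coupons) I = 2.90·e^(−0.0202·3/12) + 2.93·e^(−0.0202·7/12) = 5.7811
Current forward F = (S − I)·e^(rT) = (103.48 − 5.7811)·e^(0.0202·8/12) = 97.6989 × 1.013558 = 99.0235
Value (long) = (F − K)·e^(−rT) = (99.0235 − 92.36) × 0.986624 = 6.5744
Short position value = −(long value) = -£6.57

-£6.57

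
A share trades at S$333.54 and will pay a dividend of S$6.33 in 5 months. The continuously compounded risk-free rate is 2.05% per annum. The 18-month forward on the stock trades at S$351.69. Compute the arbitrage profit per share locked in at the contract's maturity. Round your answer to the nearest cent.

PV(dividends) I = 6.33·e^(−0.0205·5/12) = 6.2762
Fair forward F* = (S − I)·e^(rT) = (333.54 − 6.2762)·e^0.030750 = 327.2638 × 1.031228 = 337.4836
Market S$351.69 > fair 337.4836: forward overpriced → cash-and-carry (borrow at r, buy the stock and collect the dividends, short the forward).
Profit at T = |F_mkt − F*| = |351.69 − 337.4836| = S$14.21 per share

S$14.21 per share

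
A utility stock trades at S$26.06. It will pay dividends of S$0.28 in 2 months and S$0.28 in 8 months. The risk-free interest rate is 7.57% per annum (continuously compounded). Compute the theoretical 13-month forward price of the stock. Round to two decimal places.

PV(dividends) I = 0.28·e^(−0.0757·2/12) + 0.28·e^(−0.0757·8/12)
I = 0.2765 + 0.2662 = 0.5427
F = (S − I)·e^(rT) = (26.06 − 0.5427) · e^(0.0757·13/12)
= 25.5173 · e^0.082008 = 25.5173 × 1.085464 = S$27.70

S$27.70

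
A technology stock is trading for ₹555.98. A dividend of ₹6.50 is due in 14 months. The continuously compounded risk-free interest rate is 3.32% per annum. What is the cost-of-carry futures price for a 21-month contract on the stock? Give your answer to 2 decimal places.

PV(dividends) I = 6.50·e^(−0.0332·14/12)
I = 6.2530
F = (S − I)·e^(rT) = (555.98 − 6.2530) · e^(0.0332·21/12)
= 549.7270 · e^0.058100 = 549.7270 × 1.059821 = ₹582.61

₹582.61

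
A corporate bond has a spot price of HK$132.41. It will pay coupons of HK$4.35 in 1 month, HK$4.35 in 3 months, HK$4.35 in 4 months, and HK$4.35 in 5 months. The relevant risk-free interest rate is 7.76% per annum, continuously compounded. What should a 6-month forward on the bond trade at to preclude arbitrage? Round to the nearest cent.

PV(coupons) I = 4.35·e^(−0.0776·1/12) + 4.35·e^(−0.0776·3/12) + 4.35·e^(−0.0776·4/12) + 4.35·e^(−0.0776·5/12)
I = 4.3220 + 4.2664 + 4.2389 + 4.2116 = 17.0389
F = (S − I)·e^(rT) = (132.41 − 17.0389) · e^(0.0776·6/12)
= 115.3711 · e^0.038800 = 115.3711 × 1.039563 = HK$119.94

HK$119.94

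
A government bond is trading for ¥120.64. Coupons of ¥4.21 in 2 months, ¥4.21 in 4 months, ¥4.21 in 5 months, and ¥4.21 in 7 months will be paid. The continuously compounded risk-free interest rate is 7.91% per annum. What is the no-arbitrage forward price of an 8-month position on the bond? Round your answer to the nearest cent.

¥109.94

PV(coupons) I = 4.21·e^(−0.0791·2/12) + 4.21·e^(−0.0791·4/12) + 4.21·e^(−0.0791·5/12) + 4.21·e^(−0.0791·7/12)
I = 4.1549 + 4.1004 + 4.0735 + 4.0202 = 16.3490
F = (S − I)·e^(rT) = (120.64 − 16.3490) · e^(0.0791·8/12)
= 104.2910 · e^0.052733 = 104.2910 × 1.054148 = ¥109.94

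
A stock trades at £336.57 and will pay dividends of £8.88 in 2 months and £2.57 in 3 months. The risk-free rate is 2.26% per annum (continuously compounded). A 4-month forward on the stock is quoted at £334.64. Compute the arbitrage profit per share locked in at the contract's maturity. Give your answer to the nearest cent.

£7.01 per share

PV(dividends) I = 8.88·e^(−0.0226·2/12) + 2.57·e^(−0.0226·3/12) = 11.4021
Fair forward F* = (S − I)·e^(rT) = (336.57 − 11.4021)·e^0.007533 = 325.1679 × 1.007561 = 327.6265
Market £334.64 > fair 327.6265: forward overpriced → cash-and-carry (borrow at r, buy the stock and collect the dividends, short the forward).
Profit at T = |F_mkt − F*| = |334.64 − 327.6265| = £7.01 per share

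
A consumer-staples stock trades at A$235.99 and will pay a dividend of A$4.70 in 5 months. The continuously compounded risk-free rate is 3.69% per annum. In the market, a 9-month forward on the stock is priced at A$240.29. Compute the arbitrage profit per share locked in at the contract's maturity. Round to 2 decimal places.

PV(dividends) I = 4.70·e^(−0.0369·5/12) = 4.6283
Fair forward F* = (S − I)·e^(rT) = (235.99 − 4.6283)·e^0.027675 = 231.3617 × 1.028062 = 237.8542
Market A$240.29 > fair 237.8542: forward overpriced → cash-and-carry (borrow at r, buy the stock and collect the dividends, short the forward).
Profit at T = |F_mkt − F*| = |240.29 − 237.8542| = A$2.44 per share

A$2.44 per share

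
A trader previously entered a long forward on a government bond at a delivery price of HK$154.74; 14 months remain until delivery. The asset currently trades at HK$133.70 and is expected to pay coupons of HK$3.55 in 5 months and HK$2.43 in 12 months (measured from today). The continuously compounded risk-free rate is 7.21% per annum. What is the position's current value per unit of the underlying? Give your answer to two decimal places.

PV(remaining coupons) I = 3.55·e^(−0.0721·5/12) + 2.43·e^(−0.0721·12/12) = 5.7059
Current forward F = (S − I)·e^(rT) = (133.70 − 5.7059)·e^(0.0721·14/12) = 127.9941 × 1.087756 = 139.2264
Value (long) = (F − K)·e^(−rT) = (139.2264 − 154.74) × 0.919324 = -14.2620
Value = -HK$14.26

-HK$14.26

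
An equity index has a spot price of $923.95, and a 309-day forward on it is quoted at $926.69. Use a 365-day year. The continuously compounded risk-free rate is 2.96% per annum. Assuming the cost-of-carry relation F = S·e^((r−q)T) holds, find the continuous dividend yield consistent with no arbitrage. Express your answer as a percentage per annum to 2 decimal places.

From F = S·e^((r−q)T): (r − q) = ln(F/S)/T
ln(926.69/923.95) = ln(1.002966) = 0.002962
(r − q) = 0.002962 / (309/365) = 0.003499
q = r − ln(F/S)/T = 0.0296 − 0.003499 = 0.026101
q = 2.61%

2.61%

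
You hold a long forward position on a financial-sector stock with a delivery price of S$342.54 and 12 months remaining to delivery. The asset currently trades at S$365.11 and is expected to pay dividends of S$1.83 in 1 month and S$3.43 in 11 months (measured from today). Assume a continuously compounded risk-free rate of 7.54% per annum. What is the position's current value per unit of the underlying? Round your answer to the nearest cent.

S$42.43

PV(remaining dividends) I = 1.83·e^(−0.0754·1/12) + 3.43·e^(−0.0754·11/12) = 5.0195
Current forward F = (S − I)·e^(rT) = (365.11 − 5.0195)·e^(0.0754·12/12) = 360.0905 × 1.078315 = 388.2910
Value (long) = (F − K)·e^(−rT) = (388.2910 − 342.54) × 0.927372 = 42.4282
Value = S$42.43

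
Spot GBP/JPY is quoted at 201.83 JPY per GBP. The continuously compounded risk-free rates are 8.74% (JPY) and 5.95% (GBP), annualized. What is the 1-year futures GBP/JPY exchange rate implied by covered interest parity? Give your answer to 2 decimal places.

F = S·e^((r_JPY − r_GBP)T) = 201.83 · e^((0.0874 − 0.0595) × 1)
= 201.83 · e^0.027900 = 201.83 × 1.028293
F = 207.54 JPY per GBP

207.54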